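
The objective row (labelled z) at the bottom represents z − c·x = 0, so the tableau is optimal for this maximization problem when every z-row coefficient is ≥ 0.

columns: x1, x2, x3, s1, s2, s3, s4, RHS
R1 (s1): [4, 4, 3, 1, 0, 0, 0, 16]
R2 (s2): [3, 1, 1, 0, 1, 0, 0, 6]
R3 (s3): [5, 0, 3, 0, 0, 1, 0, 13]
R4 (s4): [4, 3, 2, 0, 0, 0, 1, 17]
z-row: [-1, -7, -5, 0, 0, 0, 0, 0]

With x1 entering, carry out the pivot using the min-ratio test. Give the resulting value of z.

Ratio test on column x1 — row 1: 16/4 = 4; row 2: 6/3 = 2; row 3: 13/5 = 13/5; row 4: 17/4 = 17/4. Minimum is 2 at row 2 (s2 leaves); pivot element 3.
Pivot on row 2; the z-row RHS becomes 0 − (-1)·2 = 2.

2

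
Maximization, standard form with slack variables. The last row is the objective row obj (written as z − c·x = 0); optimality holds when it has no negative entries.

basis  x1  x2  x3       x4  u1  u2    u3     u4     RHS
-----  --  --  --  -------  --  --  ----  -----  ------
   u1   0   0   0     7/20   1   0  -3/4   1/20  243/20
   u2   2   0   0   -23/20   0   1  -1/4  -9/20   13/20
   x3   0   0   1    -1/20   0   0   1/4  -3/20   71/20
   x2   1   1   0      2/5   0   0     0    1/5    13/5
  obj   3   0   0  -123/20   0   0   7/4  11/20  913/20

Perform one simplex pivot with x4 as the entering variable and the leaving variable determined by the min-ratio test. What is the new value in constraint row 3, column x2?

1/8

Ratio test on column x4 — row 1: (243/20)/(7/20) = 243/7; row 2: entry -23/20 ≤ 0; row 3: entry -1/20 ≤ 0; row 4: (13/5)/(2/5) = 13/2. Minimum is 13/2 at row 4 (x2 leaves); pivot element 2/5.
Divide row 4 by 2/5; eliminate column x4 from the other rows.
Row 3 update in column x2: 0 − (-1/20)·(5/2) = 1/8.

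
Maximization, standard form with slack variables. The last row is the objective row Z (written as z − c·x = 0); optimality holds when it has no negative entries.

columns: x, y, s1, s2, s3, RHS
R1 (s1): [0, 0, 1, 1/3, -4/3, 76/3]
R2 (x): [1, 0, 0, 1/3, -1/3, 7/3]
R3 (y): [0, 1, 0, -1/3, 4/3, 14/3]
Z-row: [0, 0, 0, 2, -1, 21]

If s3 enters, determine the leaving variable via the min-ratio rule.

Column s3 entries and ratios — s1: -4/3 ≤ 0, skip; x: -1/3 ≤ 0, skip; y: (14/3)/(4/3) = 7/2.
Smallest ratio is 7/2 in the row of y, so y leaves.

y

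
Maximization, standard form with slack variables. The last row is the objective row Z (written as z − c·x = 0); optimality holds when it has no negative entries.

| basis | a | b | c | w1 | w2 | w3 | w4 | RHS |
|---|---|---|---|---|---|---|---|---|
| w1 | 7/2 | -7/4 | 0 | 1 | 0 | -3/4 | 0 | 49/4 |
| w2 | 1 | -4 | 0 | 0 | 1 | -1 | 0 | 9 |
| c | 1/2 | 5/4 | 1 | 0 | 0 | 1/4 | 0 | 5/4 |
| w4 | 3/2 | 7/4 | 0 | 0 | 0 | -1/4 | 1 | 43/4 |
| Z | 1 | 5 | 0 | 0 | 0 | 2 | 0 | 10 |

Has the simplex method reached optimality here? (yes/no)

Every Z-row coefficient is ≥ 0, so the tableau is optimal.

yes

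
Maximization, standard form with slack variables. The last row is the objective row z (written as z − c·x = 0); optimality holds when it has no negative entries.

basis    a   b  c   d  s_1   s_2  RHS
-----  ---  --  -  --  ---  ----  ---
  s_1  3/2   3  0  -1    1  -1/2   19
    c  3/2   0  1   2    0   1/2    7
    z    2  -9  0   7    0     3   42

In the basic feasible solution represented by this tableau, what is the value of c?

7

c is basic (row 2); its value is the RHS of that row, 7.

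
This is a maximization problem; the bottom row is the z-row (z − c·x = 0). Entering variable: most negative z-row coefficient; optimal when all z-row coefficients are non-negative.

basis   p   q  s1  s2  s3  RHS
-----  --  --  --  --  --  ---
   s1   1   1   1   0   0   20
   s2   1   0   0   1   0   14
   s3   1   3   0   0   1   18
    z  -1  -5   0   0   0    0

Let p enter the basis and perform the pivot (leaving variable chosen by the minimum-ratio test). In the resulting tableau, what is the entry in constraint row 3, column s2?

-1

Ratio test on column p — row 1: 20/1 = 20; row 2: 14/1 = 14; row 3: 18/1 = 18. Minimum is 14 at row 2 (s2 leaves); pivot element 1.
Divide row 2 by 1; eliminate column p from the other rows.
Row 3 update in column s2: 0 − 1·1 = -1.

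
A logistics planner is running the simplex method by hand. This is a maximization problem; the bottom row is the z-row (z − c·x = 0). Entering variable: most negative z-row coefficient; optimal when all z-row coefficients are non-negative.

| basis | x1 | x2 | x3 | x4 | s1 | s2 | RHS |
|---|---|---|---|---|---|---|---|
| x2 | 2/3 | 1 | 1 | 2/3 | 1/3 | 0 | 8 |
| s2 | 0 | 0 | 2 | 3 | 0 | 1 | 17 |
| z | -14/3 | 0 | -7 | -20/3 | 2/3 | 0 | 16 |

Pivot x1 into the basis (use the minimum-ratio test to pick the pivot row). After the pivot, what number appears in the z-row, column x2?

Ratio test on column x1 — row 1: 8/(2/3) = 12; row 2: entry 0 ≤ 0. Minimum is 12 at row 1 (x2 leaves); pivot element 2/3.
Divide row 1 by 2/3; eliminate column x1 from the other rows.
z-row update in column x2: 0 − (-14/3)·(3/2) = 7.

7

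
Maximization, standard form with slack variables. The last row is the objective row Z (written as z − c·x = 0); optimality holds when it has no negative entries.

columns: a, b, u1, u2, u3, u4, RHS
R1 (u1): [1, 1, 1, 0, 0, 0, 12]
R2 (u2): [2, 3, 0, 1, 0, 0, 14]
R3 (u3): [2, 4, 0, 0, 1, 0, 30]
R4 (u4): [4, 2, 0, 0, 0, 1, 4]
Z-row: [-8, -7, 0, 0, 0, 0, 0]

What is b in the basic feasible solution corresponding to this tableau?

0

b is not in the basis, so in the current basic feasible solution b = 0.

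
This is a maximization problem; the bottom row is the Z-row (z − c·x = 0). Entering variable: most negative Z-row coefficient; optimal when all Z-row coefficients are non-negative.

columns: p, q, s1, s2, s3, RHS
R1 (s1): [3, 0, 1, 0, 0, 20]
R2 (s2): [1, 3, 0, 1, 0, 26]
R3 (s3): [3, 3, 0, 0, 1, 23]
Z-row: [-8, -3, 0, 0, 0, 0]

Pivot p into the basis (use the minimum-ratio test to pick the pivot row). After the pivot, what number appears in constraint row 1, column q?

0

Ratio test on column p — row 1: 20/3 = 20/3; row 2: 26/1 = 26; row 3: 23/3 = 23/3. Minimum is 20/3 at row 1 (s1 leaves); pivot element 3.
Divide row 1 by 3; eliminate column p from the other rows.
In the new row 1, the q entry is the old entry divided by the pivot: 0/3 = 0.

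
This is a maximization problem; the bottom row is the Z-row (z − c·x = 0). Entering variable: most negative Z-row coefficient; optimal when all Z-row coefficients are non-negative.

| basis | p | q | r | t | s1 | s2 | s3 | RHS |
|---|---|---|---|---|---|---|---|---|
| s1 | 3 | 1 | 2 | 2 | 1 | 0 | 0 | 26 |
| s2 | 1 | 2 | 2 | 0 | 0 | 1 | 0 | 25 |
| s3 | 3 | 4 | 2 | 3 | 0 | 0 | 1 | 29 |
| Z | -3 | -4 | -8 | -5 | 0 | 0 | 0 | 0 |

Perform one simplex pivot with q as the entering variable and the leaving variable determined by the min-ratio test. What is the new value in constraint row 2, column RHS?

Ratio test on column q — row 1: 26/1 = 26; row 2: 25/2 = 25/2; row 3: 29/4 = 29/4. Minimum is 29/4 at row 3 (s3 leaves); pivot element 4.
Divide row 3 by 4; eliminate column q from the other rows.
Row 2 update in column RHS: 25 − 2·(29/4) = 21/2.

21/2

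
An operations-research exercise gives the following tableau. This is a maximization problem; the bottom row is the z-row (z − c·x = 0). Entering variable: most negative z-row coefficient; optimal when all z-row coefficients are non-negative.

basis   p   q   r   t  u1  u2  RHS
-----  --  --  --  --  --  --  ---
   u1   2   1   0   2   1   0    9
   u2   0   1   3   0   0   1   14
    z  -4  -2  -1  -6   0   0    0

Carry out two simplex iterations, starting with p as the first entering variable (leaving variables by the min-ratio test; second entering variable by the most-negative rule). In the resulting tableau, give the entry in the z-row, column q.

1

Ratio test on column p — row 1: 9/2 = 9/2; row 2: entry 0 ≤ 0. Minimum is 9/2 at row 1 (u1 leaves); pivot element 2.
Divide row 1 by 2; eliminate column p from the other rows.
Second iteration: most negative z-row entry is -2 in column t, so t enters.
Ratio test on column t — row 1: (9/2)/1 = 9/2; row 2: entry 0 ≤ 0. Minimum is 9/2 at row 1 (p leaves); pivot element 1.
Divide row 1 by 1; eliminate column t from the other rows.
After both pivots, the entry at the z-row, column q is 1.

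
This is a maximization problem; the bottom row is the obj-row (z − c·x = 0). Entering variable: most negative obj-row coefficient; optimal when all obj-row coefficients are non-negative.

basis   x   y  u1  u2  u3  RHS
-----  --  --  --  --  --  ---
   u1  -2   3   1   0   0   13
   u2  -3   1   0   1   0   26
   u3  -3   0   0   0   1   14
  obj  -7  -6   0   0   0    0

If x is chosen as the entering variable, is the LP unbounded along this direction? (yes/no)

yes

Every constraint-row entry in column x is ≤ 0, so increasing x is unbounded.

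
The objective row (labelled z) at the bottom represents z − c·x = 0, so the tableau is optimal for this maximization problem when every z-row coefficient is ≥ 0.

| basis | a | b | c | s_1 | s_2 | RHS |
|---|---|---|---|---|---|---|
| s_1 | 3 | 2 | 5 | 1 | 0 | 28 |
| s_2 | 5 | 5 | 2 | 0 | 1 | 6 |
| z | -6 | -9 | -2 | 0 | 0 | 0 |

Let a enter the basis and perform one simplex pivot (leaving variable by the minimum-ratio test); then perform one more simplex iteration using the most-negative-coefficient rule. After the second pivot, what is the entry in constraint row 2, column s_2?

1/5

Ratio test on column a — row 1: 28/3 = 28/3; row 2: 6/5 = 6/5. Minimum is 6/5 at row 2 (s_2 leaves); pivot element 5.
Divide row 2 by 5; eliminate column a from the other rows.
Second iteration: most negative z-row entry is -3 in column b, so b enters.
Ratio test on column b — row 1: entry -1 ≤ 0; row 2: (6/5)/1 = 6/5. Minimum is 6/5 at row 2 (a leaves); pivot element 1.
Divide row 2 by 1; eliminate column b from the other rows.
After both pivots, the entry at constraint row 2, column s_2 is 1/5.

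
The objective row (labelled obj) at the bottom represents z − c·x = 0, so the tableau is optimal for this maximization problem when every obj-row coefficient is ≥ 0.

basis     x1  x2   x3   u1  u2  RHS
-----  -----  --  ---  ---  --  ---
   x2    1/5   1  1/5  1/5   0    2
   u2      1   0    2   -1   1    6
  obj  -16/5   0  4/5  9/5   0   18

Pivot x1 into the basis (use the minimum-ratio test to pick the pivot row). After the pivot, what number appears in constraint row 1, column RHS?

4/5

Ratio test on column x1 — row 1: 2/(1/5) = 10; row 2: 6/1 = 6. Minimum is 6 at row 2 (u2 leaves); pivot element 1.
Divide row 2 by 1; eliminate column x1 from the other rows.
Row 1 update in column RHS: 2 − (1/5)·6 = 4/5.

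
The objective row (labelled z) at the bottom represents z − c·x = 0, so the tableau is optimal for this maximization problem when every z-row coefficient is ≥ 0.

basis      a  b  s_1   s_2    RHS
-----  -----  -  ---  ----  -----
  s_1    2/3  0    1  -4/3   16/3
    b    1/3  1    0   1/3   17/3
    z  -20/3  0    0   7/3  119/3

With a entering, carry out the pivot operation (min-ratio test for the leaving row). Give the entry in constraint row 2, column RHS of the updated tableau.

3

Ratio test on column a — row 1: (16/3)/(2/3) = 8; row 2: (17/3)/(1/3) = 17. Minimum is 8 at row 1 (s_1 leaves); pivot element 2/3.
Divide row 1 by 2/3; eliminate column a from the other rows.
Row 2 update in column RHS: 17/3 − (1/3)·8 = 3.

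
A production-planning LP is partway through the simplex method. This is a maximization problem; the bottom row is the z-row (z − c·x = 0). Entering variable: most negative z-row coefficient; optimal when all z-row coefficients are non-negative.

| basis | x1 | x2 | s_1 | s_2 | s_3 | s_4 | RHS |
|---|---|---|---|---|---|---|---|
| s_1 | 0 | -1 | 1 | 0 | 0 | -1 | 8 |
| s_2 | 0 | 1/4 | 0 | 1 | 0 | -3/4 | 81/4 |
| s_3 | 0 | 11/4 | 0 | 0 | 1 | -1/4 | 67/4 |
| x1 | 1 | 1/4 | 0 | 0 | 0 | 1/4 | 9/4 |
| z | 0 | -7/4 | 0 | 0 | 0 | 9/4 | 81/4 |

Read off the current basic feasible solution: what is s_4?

0

s_4 is not in the basis, so in the current basic feasible solution s_4 = 0.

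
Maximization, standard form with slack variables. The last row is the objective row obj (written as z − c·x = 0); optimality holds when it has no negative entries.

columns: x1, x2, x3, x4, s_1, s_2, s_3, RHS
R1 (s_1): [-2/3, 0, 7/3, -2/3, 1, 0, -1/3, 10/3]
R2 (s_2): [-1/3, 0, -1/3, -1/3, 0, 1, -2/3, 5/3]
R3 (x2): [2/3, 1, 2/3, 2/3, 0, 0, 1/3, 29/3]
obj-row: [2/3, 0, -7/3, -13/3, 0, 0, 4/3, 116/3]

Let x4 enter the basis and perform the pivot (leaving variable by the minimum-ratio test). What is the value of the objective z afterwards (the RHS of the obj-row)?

Ratio test on column x4 — row 1: entry -2/3 ≤ 0; row 2: entry -1/3 ≤ 0; row 3: (29/3)/(2/3) = 29/2. Minimum is 29/2 at row 3 (x2 leaves); pivot element 2/3.
Pivot on row 3; the obj-row RHS becomes 116/3 − (-13/3)·(29/2) = 203/2.

203/2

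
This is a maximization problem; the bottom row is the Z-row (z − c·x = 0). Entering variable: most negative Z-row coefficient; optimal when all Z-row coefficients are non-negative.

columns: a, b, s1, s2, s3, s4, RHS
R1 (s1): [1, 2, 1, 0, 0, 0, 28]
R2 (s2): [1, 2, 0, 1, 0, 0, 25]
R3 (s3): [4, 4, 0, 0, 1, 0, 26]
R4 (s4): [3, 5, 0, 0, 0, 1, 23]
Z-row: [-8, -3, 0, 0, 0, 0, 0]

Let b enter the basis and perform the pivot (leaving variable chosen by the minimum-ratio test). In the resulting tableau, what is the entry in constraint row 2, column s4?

Ratio test on column b — row 1: 28/2 = 14; row 2: 25/2 = 25/2; row 3: 26/4 = 13/2; row 4: 23/5 = 23/5. Minimum is 23/5 at row 4 (s4 leaves); pivot element 5.
Divide row 4 by 5; eliminate column b from the other rows.
Row 2 update in column s4: 0 − 2·(1/5) = -2/5.

-2/5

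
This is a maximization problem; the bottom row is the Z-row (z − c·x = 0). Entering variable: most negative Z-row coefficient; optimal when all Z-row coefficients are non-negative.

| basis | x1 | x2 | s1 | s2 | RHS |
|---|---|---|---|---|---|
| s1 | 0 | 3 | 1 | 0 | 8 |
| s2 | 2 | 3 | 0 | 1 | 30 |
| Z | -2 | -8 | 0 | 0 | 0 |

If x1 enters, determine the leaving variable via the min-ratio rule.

s2

Column x1 entries and ratios — s1: 0 ≤ 0, skip; s2: 30/2 = 15.
Smallest ratio is 15 in the row of s2, so s2 leaves.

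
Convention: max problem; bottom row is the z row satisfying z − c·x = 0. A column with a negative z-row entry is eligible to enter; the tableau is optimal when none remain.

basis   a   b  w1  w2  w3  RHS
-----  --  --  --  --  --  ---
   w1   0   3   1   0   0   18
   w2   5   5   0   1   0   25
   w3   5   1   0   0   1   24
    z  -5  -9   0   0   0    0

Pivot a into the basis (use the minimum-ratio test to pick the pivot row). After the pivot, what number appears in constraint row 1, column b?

Ratio test on column a — row 1: entry 0 ≤ 0; row 2: 25/5 = 5; row 3: 24/5 = 24/5. Minimum is 24/5 at row 3 (w3 leaves); pivot element 5.
Divide row 3 by 5; eliminate column a from the other rows.
Row 1 update in column b: 3 − 0·(1/5) = 3.

3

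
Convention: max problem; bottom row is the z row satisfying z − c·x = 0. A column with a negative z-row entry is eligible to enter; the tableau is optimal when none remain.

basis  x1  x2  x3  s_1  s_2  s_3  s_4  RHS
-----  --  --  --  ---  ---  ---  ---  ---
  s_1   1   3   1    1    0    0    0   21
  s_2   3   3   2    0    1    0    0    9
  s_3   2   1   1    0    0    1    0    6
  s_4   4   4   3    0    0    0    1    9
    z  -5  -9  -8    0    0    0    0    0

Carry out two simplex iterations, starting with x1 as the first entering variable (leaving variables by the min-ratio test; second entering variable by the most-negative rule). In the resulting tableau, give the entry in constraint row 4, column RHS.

Ratio test on column x1 — row 1: 21/1 = 21; row 2: 9/3 = 3; row 3: 6/2 = 3; row 4: 9/4 = 9/4. Minimum is 9/4 at row 4 (s_4 leaves); pivot element 4.
Divide row 4 by 4; eliminate column x1 from the other rows.
Second iteration: most negative z-row entry is -17/4 in column x3, so x3 enters.
Ratio test on column x3 — row 1: (75/4)/(1/4) = 75; row 2: entry -1/4 ≤ 0; row 3: entry -1/2 ≤ 0; row 4: (9/4)/(3/4) = 3. Minimum is 3 at row 4 (x1 leaves); pivot element 3/4.
Divide row 4 by 3/4; eliminate column x3 from the other rows.
After both pivots, the entry at constraint row 4, column RHS is 3.

3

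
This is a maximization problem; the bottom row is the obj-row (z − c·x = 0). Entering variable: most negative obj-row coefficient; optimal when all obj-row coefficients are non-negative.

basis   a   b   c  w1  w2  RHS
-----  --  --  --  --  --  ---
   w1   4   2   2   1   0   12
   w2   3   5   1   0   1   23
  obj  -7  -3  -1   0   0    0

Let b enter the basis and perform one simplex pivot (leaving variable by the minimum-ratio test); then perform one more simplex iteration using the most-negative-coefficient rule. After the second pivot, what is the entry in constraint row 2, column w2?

2/7

Ratio test on column b — row 1: 12/2 = 6; row 2: 23/5 = 23/5. Minimum is 23/5 at row 2 (w2 leaves); pivot element 5.
Divide row 2 by 5; eliminate column b from the other rows.
Second iteration: most negative obj-row entry is -26/5 in column a, so a enters.
Ratio test on column a — row 1: (14/5)/(14/5) = 1; row 2: (23/5)/(3/5) = 23/3. Minimum is 1 at row 1 (w1 leaves); pivot element 14/5.
Divide row 1 by 14/5; eliminate column a from the other rows.
After both pivots, the entry at constraint row 2, column w2 is 2/7.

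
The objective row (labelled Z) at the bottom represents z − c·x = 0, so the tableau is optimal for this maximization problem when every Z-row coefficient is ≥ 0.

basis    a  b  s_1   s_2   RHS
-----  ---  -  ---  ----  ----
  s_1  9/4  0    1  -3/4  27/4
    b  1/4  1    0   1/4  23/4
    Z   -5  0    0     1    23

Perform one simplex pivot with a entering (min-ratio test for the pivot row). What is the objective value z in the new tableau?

38

Ratio test on column a — row 1: (27/4)/(9/4) = 3; row 2: (23/4)/(1/4) = 23. Minimum is 3 at row 1 (s_1 leaves); pivot element 9/4.
Pivot on row 1; the Z-row RHS becomes 23 − (-5)·3 = 38.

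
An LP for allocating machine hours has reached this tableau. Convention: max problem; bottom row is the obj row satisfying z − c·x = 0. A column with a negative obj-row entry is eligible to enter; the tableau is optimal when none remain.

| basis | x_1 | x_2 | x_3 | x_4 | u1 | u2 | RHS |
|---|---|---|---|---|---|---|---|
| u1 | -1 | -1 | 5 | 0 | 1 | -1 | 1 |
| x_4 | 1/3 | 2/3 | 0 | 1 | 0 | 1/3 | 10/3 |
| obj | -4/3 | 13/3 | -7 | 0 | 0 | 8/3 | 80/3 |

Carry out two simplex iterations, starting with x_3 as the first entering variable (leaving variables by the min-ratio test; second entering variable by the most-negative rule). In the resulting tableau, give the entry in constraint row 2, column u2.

Ratio test on column x_3 — row 1: 1/5 = 1/5; row 2: entry 0 ≤ 0. Minimum is 1/5 at row 1 (u1 leaves); pivot element 5.
Divide row 1 by 5; eliminate column x_3 from the other rows.
Second iteration: most negative obj-row entry is -41/15 in column x_1, so x_1 enters.
Ratio test on column x_1 — row 1: entry -1/5 ≤ 0; row 2: (10/3)/(1/3) = 10. Minimum is 10 at row 2 (x_4 leaves); pivot element 1/3.
Divide row 2 by 1/3; eliminate column x_1 from the other rows.
After both pivots, the entry at constraint row 2, column u2 is 1.

1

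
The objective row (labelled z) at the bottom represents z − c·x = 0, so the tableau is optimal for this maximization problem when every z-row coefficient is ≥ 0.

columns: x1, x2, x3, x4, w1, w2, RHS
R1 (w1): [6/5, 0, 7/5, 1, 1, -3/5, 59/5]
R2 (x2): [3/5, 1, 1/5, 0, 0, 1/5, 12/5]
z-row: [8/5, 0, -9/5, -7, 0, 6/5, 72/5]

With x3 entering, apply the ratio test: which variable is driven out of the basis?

Column x3 entries and ratios — w1: (59/5)/(7/5) = 59/7; x2: (12/5)/(1/5) = 12.
Smallest ratio is 59/7 in the row of w1, so w1 leaves.

w1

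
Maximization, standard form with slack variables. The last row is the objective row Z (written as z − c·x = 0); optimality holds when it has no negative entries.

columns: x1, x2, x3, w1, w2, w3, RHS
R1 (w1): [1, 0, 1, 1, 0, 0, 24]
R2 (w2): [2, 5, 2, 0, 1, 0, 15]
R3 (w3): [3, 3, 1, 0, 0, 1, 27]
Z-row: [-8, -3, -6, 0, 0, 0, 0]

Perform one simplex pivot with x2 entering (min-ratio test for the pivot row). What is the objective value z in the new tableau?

9

Ratio test on column x2 — row 1: entry 0 ≤ 0; row 2: 15/5 = 3; row 3: 27/3 = 9. Minimum is 3 at row 2 (w2 leaves); pivot element 5.
Pivot on row 2; the Z-row RHS becomes 0 − (-3)·3 = 9.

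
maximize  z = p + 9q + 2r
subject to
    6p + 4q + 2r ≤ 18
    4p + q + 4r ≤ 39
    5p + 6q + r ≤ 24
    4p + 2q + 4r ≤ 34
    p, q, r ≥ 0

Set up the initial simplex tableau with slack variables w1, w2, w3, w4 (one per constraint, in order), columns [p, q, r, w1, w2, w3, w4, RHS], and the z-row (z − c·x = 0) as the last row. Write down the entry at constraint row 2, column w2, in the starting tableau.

1

Slack w2 belongs to constraint 2; its column is the unit vector e_2, so the entry in row 2 is 1.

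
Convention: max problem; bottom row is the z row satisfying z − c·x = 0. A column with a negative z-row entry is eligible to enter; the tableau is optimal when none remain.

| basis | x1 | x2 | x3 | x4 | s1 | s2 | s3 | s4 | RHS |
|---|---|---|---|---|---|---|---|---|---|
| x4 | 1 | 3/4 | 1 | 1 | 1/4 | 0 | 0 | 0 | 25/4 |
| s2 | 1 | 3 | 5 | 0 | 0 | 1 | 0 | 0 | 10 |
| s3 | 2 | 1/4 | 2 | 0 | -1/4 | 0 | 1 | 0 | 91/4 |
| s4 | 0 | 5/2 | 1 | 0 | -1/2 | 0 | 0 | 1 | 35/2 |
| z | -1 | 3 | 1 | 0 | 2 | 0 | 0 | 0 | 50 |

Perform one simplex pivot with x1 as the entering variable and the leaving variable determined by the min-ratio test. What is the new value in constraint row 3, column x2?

Ratio test on column x1 — row 1: (25/4)/1 = 25/4; row 2: 10/1 = 10; row 3: (91/4)/2 = 91/8; row 4: entry 0 ≤ 0. Minimum is 25/4 at row 1 (x4 leaves); pivot element 1.
Divide row 1 by 1; eliminate column x1 from the other rows.
Row 3 update in column x2: 1/4 − 2·(3/4) = -5/4.

-5/4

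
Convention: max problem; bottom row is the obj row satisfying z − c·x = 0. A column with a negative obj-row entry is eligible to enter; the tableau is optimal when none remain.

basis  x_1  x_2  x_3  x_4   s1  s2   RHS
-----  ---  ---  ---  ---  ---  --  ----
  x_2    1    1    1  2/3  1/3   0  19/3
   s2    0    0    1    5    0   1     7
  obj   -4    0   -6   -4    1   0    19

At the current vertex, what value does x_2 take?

x_2 is basic (row 1); its value is the RHS of that row, 19/3.

19/3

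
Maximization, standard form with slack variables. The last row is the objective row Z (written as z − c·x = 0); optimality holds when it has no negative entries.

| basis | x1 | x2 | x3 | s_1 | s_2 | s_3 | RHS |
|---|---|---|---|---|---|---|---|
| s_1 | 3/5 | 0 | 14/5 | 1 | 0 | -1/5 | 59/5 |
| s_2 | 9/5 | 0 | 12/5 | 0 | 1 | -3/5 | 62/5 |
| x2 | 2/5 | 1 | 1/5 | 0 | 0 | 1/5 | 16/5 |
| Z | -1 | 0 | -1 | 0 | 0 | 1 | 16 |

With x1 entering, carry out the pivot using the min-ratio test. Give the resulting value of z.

206/9

Ratio test on column x1 — row 1: (59/5)/(3/5) = 59/3; row 2: (62/5)/(9/5) = 62/9; row 3: (16/5)/(2/5) = 8. Minimum is 62/9 at row 2 (s_2 leaves); pivot element 9/5.
Pivot on row 2; the Z-row RHS becomes 16 − (-1)·(62/9) = 206/9.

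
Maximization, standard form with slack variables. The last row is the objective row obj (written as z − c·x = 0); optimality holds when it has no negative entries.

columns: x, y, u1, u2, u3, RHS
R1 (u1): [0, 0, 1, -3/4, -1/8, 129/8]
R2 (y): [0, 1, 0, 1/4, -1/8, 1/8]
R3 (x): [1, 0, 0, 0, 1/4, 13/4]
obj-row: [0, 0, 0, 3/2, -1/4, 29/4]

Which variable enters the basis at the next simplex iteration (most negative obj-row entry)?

u3

Negative obj-row entries: u3: -1/4.
The most negative is -1/4 in column u3, so u3 enters.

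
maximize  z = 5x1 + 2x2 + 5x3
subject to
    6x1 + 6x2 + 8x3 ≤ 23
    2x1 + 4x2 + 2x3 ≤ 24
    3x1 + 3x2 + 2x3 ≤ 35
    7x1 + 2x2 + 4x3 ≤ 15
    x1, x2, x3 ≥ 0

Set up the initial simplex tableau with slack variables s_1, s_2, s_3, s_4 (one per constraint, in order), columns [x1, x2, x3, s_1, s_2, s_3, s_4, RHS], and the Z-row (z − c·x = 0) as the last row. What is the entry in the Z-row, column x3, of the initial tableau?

The Z-row carries the negated objective coefficients: the x3 entry is -5.

-5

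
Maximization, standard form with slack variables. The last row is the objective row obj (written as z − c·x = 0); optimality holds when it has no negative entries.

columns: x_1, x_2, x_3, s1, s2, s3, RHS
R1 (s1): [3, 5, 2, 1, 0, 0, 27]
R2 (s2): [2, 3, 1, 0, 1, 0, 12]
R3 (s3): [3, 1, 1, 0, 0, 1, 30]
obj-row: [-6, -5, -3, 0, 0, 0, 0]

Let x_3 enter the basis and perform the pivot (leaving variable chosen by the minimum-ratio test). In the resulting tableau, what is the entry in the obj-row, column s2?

3

Ratio test on column x_3 — row 1: 27/2 = 27/2; row 2: 12/1 = 12; row 3: 30/1 = 30. Minimum is 12 at row 2 (s2 leaves); pivot element 1.
Divide row 2 by 1; eliminate column x_3 from the other rows.
obj-row update in column s2: 0 − (-3)·1 = 3.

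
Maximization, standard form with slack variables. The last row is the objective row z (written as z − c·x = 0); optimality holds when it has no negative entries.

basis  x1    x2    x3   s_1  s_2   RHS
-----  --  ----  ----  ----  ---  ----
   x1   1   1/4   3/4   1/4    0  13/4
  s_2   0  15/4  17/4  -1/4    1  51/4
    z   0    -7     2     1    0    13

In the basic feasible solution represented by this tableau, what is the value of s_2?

51/4

s_2 is basic (row 2); its value is the RHS of that row, 51/4.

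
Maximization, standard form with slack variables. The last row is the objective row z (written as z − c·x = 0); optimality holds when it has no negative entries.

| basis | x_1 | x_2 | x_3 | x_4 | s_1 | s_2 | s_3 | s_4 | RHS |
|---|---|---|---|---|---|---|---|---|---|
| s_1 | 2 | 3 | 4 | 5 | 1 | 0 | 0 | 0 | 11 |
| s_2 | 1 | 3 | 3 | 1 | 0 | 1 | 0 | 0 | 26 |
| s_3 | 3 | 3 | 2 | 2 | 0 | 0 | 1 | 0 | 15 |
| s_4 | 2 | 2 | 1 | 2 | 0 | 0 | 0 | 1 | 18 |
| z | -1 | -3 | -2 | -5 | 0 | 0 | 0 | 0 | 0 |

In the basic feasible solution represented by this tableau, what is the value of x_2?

x_2 is not in the basis, so in the current basic feasible solution x_2 = 0.

0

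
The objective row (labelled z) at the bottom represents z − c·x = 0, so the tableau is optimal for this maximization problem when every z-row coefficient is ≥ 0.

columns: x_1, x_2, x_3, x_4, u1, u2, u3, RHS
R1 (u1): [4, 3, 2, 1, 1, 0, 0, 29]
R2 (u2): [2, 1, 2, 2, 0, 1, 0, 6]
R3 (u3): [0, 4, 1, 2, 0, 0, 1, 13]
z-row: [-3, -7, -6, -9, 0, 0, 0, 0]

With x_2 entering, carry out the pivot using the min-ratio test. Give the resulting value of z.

Ratio test on column x_2 — row 1: 29/3 = 29/3; row 2: 6/1 = 6; row 3: 13/4 = 13/4. Minimum is 13/4 at row 3 (u3 leaves); pivot element 4.
Pivot on row 3; the z-row RHS becomes 0 − (-7)·(13/4) = 91/4.

91/4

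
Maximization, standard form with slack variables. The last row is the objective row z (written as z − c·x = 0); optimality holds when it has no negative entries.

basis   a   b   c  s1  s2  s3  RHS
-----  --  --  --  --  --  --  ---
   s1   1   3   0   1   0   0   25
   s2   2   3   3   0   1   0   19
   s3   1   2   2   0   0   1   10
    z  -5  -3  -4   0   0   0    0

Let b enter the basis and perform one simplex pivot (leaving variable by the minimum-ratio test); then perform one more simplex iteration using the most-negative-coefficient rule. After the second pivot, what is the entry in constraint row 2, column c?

0

Ratio test on column b — row 1: 25/3 = 25/3; row 2: 19/3 = 19/3; row 3: 10/2 = 5. Minimum is 5 at row 3 (s3 leaves); pivot element 2.
Divide row 3 by 2; eliminate column b from the other rows.
Second iteration: most negative z-row entry is -7/2 in column a, so a enters.
Ratio test on column a — row 1: entry -1/2 ≤ 0; row 2: 4/(1/2) = 8; row 3: 5/(1/2) = 10. Minimum is 8 at row 2 (s2 leaves); pivot element 1/2.
Divide row 2 by 1/2; eliminate column a from the other rows.
After both pivots, the entry at constraint row 2, column c is 0.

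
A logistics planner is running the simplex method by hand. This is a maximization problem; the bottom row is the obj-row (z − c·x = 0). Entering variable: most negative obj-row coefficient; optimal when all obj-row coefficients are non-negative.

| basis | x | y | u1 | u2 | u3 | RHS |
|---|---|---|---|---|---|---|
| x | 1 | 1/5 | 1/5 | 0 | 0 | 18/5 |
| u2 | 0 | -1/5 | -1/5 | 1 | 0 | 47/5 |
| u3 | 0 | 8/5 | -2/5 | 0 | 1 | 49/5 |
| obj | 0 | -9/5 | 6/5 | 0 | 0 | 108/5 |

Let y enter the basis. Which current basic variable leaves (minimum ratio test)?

u3

Column y entries and ratios — x: (18/5)/(1/5) = 18; u2: -1/5 ≤ 0, skip; u3: (49/5)/(8/5) = 49/8.
Smallest ratio is 49/8 in the row of u3, so u3 leaves.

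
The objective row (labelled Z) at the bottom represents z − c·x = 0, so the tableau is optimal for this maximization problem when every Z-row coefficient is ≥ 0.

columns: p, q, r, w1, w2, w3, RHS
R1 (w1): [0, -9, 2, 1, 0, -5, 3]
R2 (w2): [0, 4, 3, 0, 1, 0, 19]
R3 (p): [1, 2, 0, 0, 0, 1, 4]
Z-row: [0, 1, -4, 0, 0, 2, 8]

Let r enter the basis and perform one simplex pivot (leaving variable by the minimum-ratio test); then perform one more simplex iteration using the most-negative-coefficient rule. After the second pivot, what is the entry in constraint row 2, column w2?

2/35

Ratio test on column r — row 1: 3/2 = 3/2; row 2: 19/3 = 19/3; row 3: entry 0 ≤ 0. Minimum is 3/2 at row 1 (w1 leaves); pivot element 2.
Divide row 1 by 2; eliminate column r from the other rows.
Second iteration: most negative Z-row entry is -17 in column q, so q enters.
Ratio test on column q — row 1: entry -9/2 ≤ 0; row 2: (29/2)/(35/2) = 29/35; row 3: 4/2 = 2. Minimum is 29/35 at row 2 (w2 leaves); pivot element 35/2.
Divide row 2 by 35/2; eliminate column q from the other rows.
After both pivots, the entry at constraint row 2, column w2 is 2/35.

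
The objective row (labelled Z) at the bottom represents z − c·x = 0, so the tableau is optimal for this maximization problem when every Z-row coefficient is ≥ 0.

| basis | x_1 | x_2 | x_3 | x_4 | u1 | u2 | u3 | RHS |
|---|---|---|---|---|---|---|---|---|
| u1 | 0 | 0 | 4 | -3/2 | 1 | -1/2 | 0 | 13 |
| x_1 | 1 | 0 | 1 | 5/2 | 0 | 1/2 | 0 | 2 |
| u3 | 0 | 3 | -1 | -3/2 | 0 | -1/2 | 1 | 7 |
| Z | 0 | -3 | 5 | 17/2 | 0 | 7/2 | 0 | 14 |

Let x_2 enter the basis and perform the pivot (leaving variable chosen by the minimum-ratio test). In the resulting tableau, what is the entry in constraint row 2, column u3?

Ratio test on column x_2 — row 1: entry 0 ≤ 0; row 2: entry 0 ≤ 0; row 3: 7/3 = 7/3. Minimum is 7/3 at row 3 (u3 leaves); pivot element 3.
Divide row 3 by 3; eliminate column x_2 from the other rows.
Row 2 update in column u3: 0 − 0·(1/3) = 0.

0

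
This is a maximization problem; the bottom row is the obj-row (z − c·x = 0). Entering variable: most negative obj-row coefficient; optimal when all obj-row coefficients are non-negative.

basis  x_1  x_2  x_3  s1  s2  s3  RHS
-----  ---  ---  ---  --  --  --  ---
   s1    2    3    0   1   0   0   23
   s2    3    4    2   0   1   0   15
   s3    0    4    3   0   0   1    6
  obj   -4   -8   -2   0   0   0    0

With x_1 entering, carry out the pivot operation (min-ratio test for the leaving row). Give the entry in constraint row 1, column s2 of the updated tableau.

-2/3

Ratio test on column x_1 — row 1: 23/2 = 23/2; row 2: 15/3 = 5; row 3: entry 0 ≤ 0. Minimum is 5 at row 2 (s2 leaves); pivot element 3.
Divide row 2 by 3; eliminate column x_1 from the other rows.
Row 1 update in column s2: 0 − 2·(1/3) = -2/3.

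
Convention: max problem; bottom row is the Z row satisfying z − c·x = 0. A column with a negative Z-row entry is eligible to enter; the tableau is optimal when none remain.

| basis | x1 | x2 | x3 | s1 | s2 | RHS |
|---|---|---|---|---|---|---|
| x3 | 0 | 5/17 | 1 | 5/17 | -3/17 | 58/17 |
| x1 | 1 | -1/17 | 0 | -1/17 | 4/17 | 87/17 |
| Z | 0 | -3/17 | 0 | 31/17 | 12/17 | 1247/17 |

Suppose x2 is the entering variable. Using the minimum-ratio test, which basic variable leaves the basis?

Column x2 entries and ratios — x3: (58/17)/(5/17) = 58/5; x1: -1/17 ≤ 0, skip.
Smallest ratio is 58/5 in the row of x3, so x3 leaves.

x3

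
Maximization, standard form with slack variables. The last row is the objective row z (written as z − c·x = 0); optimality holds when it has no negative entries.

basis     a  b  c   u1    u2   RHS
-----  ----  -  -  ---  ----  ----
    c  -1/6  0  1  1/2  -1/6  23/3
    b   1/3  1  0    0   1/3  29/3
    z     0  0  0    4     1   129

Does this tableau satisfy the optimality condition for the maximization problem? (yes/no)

Every z-row coefficient is ≥ 0, so the tableau is optimal.

yes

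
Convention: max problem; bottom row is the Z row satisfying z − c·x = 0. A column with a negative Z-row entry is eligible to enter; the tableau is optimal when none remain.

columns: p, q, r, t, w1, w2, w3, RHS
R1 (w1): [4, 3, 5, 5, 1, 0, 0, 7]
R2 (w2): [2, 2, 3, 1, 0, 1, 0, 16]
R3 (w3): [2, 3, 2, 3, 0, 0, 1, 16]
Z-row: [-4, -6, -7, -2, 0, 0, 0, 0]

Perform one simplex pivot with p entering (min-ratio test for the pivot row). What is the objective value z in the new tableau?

Ratio test on column p — row 1: 7/4 = 7/4; row 2: 16/2 = 8; row 3: 16/2 = 8. Minimum is 7/4 at row 1 (w1 leaves); pivot element 4.
Pivot on row 1; the Z-row RHS becomes 0 − (-4)·(7/4) = 7.

7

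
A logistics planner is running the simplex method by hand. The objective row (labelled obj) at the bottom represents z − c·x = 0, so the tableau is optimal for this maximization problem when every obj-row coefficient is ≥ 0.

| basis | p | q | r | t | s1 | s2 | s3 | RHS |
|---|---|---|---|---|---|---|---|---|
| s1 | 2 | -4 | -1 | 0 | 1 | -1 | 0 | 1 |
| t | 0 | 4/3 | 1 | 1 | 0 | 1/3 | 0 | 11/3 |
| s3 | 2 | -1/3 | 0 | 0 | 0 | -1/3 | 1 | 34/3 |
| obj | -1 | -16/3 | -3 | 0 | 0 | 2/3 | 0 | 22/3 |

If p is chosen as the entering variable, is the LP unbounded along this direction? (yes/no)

Column p has positive entries in row(s) 1, 3, so the ratio test bounds it — not unbounded.

no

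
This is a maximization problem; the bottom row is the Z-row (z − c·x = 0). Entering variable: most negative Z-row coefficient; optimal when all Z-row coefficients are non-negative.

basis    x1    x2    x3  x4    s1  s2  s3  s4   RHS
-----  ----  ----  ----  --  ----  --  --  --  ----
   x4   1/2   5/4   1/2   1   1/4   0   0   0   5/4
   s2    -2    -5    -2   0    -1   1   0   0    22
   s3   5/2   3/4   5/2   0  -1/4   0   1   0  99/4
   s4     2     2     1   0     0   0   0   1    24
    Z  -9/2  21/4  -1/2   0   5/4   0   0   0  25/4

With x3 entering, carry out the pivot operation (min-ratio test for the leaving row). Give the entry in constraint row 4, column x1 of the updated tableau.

1

Ratio test on column x3 — row 1: (5/4)/(1/2) = 5/2; row 2: entry -2 ≤ 0; row 3: (99/4)/(5/2) = 99/10; row 4: 24/1 = 24. Minimum is 5/2 at row 1 (x4 leaves); pivot element 1/2.
Divide row 1 by 1/2; eliminate column x3 from the other rows.
Row 4 update in column x1: 2 − 1·1 = 1.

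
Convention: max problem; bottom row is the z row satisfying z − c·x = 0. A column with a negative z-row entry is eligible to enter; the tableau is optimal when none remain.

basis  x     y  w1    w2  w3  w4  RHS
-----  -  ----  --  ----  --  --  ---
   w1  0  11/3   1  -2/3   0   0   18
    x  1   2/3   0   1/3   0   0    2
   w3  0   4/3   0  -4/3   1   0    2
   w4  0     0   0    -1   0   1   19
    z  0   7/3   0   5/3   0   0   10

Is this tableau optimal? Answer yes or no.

Every z-row coefficient is ≥ 0, so the tableau is optimal.

yes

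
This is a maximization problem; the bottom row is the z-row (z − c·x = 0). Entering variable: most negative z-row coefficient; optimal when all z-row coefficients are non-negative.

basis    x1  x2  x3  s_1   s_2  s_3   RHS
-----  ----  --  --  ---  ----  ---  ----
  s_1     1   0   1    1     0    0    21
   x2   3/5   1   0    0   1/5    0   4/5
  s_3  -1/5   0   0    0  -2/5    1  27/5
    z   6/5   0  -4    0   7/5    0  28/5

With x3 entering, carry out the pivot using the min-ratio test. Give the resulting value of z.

448/5

Ratio test on column x3 — row 1: 21/1 = 21; row 2: entry 0 ≤ 0; row 3: entry 0 ≤ 0. Minimum is 21 at row 1 (s_1 leaves); pivot element 1.
Pivot on row 1; the z-row RHS becomes 28/5 − (-4)·21 = 448/5.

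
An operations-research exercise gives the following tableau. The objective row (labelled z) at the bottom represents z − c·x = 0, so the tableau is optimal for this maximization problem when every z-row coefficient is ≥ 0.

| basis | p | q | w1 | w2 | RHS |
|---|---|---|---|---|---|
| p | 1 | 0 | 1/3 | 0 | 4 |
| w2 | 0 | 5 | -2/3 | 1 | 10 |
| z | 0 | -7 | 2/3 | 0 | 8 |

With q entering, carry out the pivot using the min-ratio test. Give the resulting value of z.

22

Ratio test on column q — row 1: entry 0 ≤ 0; row 2: 10/5 = 2. Minimum is 2 at row 2 (w2 leaves); pivot element 5.
Pivot on row 2; the z-row RHS becomes 8 − (-7)·2 = 22.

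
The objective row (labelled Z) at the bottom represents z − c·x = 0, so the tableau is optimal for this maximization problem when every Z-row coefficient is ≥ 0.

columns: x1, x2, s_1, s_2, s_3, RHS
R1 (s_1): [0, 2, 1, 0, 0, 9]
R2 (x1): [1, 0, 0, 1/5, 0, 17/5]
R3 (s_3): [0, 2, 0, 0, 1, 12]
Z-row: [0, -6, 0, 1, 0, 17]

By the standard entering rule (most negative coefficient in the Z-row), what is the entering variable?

x2

Negative Z-row entries: x2: -6.
The most negative is -6 in column x2, so x2 enters.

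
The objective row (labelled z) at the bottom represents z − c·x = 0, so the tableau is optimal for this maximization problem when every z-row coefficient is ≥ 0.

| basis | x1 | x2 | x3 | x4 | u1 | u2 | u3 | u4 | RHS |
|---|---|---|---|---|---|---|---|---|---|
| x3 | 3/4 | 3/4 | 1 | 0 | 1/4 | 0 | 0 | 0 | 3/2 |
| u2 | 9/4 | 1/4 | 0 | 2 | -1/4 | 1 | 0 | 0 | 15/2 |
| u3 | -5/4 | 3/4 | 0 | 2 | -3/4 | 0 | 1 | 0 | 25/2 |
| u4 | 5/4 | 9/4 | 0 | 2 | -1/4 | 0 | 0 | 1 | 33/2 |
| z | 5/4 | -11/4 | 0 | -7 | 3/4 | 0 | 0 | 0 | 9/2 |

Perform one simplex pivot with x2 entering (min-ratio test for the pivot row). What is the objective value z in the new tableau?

Ratio test on column x2 — row 1: (3/2)/(3/4) = 2; row 2: (15/2)/(1/4) = 30; row 3: (25/2)/(3/4) = 50/3; row 4: (33/2)/(9/4) = 22/3. Minimum is 2 at row 1 (x3 leaves); pivot element 3/4.
Pivot on row 1; the z-row RHS becomes 9/2 − (-11/4)·2 = 10.

10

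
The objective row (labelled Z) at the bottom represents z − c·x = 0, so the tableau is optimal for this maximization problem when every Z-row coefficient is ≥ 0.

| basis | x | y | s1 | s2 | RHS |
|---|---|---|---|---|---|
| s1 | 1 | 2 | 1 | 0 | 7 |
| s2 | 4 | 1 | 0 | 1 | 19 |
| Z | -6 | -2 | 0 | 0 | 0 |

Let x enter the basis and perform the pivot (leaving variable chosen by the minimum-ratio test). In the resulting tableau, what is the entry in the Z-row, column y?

-1/2

Ratio test on column x — row 1: 7/1 = 7; row 2: 19/4 = 19/4. Minimum is 19/4 at row 2 (s2 leaves); pivot element 4.
Divide row 2 by 4; eliminate column x from the other rows.
Z-row update in column y: -2 − (-6)·(1/4) = -1/2.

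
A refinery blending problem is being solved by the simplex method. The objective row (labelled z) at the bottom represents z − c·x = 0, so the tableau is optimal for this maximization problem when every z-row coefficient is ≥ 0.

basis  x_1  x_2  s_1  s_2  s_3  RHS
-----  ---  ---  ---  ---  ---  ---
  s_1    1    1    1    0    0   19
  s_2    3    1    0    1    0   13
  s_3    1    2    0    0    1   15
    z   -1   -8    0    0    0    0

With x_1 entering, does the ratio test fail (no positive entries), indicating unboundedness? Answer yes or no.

Column x_1 has positive entries in row(s) 1, 2, 3, so the ratio test bounds it — not unbounded.

no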